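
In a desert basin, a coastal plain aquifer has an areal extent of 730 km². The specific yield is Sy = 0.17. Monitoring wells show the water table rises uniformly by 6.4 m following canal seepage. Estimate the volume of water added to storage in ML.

A = 730 km² = 7.3 × 10^8 m²
ΔV = Sy × A × Δh = 0.17 × 7.3 × 10^8 m² × 6.4 m = 7.942 × 10^8 m³
ΔV = 7.942 × 10^8 m³ = 7.942 × 10^5 ML

ΔV ≈ 7.94 × 10^5 ML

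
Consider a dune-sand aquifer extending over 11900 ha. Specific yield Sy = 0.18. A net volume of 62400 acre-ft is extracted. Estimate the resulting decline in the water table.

A = 11900 ha = 1.19 × 10^8 m²
ΔV = 62400 acre-ft = 7.697 × 10^7 m³
Δh = ΔV / (Sy × A) = 7.697 × 10^7 m³ / (0.18 × 1.19 × 10^8 m²) = 3.593 m

Δh ≈ 3.59 m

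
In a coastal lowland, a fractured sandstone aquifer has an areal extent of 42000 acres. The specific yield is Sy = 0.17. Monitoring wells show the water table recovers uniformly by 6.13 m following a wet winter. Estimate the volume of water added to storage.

ΔV ≈ 1.77 × 10^8 m³

A = 42000 acres = 1.7 × 10^8 m²
ΔV = Sy × A × Δh = 0.17 × 1.7 × 10^8 m² × 6.13 m = 1.771 × 10^8 m³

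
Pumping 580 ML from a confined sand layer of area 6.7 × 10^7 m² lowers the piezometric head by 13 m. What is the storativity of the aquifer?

ΔV = 580 ML = 5.8 × 10^5 m³
S = ΔV / (A × Δh) = 5.8 × 10^5 m³ / (6.7 × 10^7 m² × 13 m) = 6.659 × 10^-4

S ≈ 6.7 × 10^-4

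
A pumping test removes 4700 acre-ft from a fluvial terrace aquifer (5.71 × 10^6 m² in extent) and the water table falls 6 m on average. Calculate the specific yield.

ΔV = 4700 acre-ft = 5.797 × 10^6 m³
Sy = ΔV / (A × Δh) = 5.797 × 10^6 m³ / (5.71 × 10^6 m² × 6 m) = 0.1692

Sy ≈ 0.17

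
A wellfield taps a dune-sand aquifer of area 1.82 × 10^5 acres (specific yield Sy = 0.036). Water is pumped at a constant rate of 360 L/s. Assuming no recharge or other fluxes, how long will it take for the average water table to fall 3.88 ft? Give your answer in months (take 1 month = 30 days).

A = 1.82 × 10^5 acres = 7.365 × 10^8 m²
Δh = 3.88 ft = 1.183 m
ΔV = Sy × A × Δh = 0.036 × 7.365 × 10^8 × 1.183 = 3.136 × 10^7 m³
Q = 360 L/s = 31100 m³/d
t = ΔV / Q = 3.136 × 10^7 m³ / 31100 m³/d = 1008 d
t = 1008 d ≈ 33.6 months

t ≈ 33.6 months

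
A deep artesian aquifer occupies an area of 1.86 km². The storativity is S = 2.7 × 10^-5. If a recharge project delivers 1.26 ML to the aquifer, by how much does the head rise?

Δh ≈ 25.1 m

A = 1.86 km² = 1.86 × 10^6 m²
ΔV = 1.26 ML = 1260 m³
Δh = ΔV / (S × A) = 1260 m³ / (2.7 × 10^-5 × 1.86 × 10^6 m²) = 25.09 m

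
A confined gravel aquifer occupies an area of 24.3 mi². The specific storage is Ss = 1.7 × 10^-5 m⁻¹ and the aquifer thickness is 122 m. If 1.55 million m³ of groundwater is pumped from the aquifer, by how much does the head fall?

S = Ss × b = 1.7 × 10^-5 m⁻¹ × 122 m = 2.074 × 10^-3
A = 24.3 mi² = 6.294 × 10^7 m²
ΔV = 1.55 million m³ = 1.55 × 10^6 m³
Δh = ΔV / (S × A) = 1.55 × 10^6 m³ / (0.002074 × 6.294 × 10^7 m²) = 11.87 m

Δh ≈ 11.9 m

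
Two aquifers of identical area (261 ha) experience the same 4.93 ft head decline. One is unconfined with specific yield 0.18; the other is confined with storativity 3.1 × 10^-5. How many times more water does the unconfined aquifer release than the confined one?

A = 261 ha = 2.61 × 10^6 m²
Δh = 4.93 ft = 1.503 m
Unconfined: ΔV_u = Sy × A × Δh = 0.18 × 2.61 × 10^6 × 1.503 = 7.06 × 10^5 m³
Confined: ΔV_c = S × A × Δh = 3.1 × 10^-5 × 2.61 × 10^6 × 1.503 = 121.6 m³
Ratio = ΔV_u / ΔV_c = Sy / S = 0.18 / 3.1 × 10^-5 = 5806

ΔV_u / ΔV_c ≈ 5810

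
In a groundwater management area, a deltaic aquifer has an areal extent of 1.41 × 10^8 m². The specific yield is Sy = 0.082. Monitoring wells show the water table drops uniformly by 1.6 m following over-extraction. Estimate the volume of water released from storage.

ΔV ≈ 1.85 × 10^7 m³

ΔV = Sy × A × Δh = 0.082 × 1.41 × 10^8 m² × 1.6 m = 1.85 × 10^7 m³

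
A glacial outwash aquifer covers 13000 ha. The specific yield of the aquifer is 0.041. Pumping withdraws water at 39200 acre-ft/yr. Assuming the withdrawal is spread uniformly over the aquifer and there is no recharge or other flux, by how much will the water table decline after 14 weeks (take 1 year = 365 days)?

Δh ≈ 2.44 m

A = 13000 ha = 1.3 × 10^8 m²
Q = 39200 acre-ft/yr = 1.325 × 10^5 m³/d
t = 14 weeks = 98 d
ΔV = Q × t = 1.325 × 10^5 m³/d × 98 d = 1.298 × 10^7 m³
Δh = ΔV / (Sy × A) = 1.298 × 10^7 / (0.041 × 1.3 × 10^8) = 2.436 m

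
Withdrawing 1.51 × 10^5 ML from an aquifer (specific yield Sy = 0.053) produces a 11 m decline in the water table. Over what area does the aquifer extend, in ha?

A ≈ 25900 ha

ΔV = 1.51 × 10^5 ML = 1.51 × 10^8 m³
A = ΔV / (Sy × Δh) = 1.51 × 10^8 / (0.053 × 11) = 2.59 × 10^8 m²
A = 2.59 × 10^8 m² = 25900 ha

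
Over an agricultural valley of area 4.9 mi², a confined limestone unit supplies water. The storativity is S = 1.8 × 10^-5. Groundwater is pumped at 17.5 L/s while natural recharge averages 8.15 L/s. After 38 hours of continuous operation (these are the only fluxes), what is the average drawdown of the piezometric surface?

A = 4.9 mi² = 1.269 × 10^7 m²
Net abstraction = 17.5 − 8.15 = 9.35 L/s
Q_net = 9.35 L/s = 807.8 m³/d
t = 38 hours = 1.583 d
ΔV = Q × t = 807.8 m³/d × 1.583 d = 1279 m³
Δh = ΔV / (S × A) = 1279 / (1.8 × 10^-5 × 1.269 × 10^7) = 5.599 m

Δh ≈ 5.6 m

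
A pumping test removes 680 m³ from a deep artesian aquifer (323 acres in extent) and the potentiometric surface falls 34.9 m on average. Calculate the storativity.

A = 323 acres = 1.307 × 10^6 m²
S = ΔV / (A × Δh) = 680 m³ / (1.307 × 10^6 m² × 34.9 m) = 1.491 × 10^-5

S ≈ 1.5 × 10^-5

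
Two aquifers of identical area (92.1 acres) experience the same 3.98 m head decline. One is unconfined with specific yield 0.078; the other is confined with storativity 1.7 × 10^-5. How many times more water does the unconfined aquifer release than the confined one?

A = 92.1 acres = 3.727 × 10^5 m²
Unconfined: ΔV_u = Sy × A × Δh = 0.078 × 3.727 × 10^5 × 3.98 = 1.157 × 10^5 m³
Confined: ΔV_c = S × A × Δh = 1.7 × 10^-5 × 3.727 × 10^5 × 3.98 = 25.22 m³
Ratio = ΔV_u / ΔV_c = Sy / S = 0.078 / 1.7 × 10^-5 = 4588

ΔV_u / ΔV_c ≈ 4590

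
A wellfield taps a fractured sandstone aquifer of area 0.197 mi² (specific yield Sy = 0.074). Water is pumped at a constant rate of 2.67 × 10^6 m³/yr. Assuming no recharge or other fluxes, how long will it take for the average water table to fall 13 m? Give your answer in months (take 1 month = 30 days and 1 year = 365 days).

t ≈ 2.24 months

A = 0.197 mi² = 5.102 × 10^5 m²
ΔV = Sy × A × Δh = 0.074 × 5.102 × 10^5 × 13 = 4.908 × 10^5 m³
Q = 2.67 × 10^6 m³/yr = 7315 m³/d
t = ΔV / Q = 4.908 × 10^5 m³ / 7315 m³/d = 67.1 d
t = 67.1 d ≈ 2.237 months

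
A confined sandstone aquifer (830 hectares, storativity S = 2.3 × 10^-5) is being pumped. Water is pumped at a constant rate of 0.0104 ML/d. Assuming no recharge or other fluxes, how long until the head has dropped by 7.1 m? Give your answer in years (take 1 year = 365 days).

t ≈ 0.357 years

A = 830 hectares = 8.3 × 10^6 m²
ΔV = S × A × Δh = 2.3 × 10^-5 × 8.3 × 10^6 × 7.1 = 1355 m³
Q = 0.0104 ML/d = 10.4 m³/d
t = ΔV / Q = 1355 m³ / 10.4 m³/d = 130.3 d
t = 130.3 d ≈ 0.3571 years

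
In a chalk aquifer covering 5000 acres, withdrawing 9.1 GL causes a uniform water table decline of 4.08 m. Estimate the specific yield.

A = 5000 acres = 2.023 × 10^7 m²
ΔV = 9.1 GL = 9.1 × 10^6 m³
Sy = ΔV / (A × Δh) = 9.1 × 10^6 m³ / (2.023 × 10^7 m² × 4.08 m) = 0.1102

Sy ≈ 0.11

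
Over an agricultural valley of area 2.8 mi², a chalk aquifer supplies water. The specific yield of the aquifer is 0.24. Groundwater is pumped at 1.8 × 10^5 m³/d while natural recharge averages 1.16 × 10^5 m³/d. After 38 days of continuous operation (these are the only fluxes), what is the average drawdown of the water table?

A = 2.8 mi² = 7.252 × 10^6 m²
Net abstraction = 1.8 × 10^5 − 1.16 × 10^5 = 64000 m³/d
ΔV = Q × t = 64000 m³/d × 38 d = 2.432 × 10^6 m³
Δh = ΔV / (Sy × A) = 2.432 × 10^6 / (0.24 × 7.252 × 10^6) = 1.397 m

Δh ≈ 1.4 m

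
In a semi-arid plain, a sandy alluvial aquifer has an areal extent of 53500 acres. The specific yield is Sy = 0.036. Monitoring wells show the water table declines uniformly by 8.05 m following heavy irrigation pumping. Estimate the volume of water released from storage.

A = 53500 acres = 2.165 × 10^8 m²
ΔV = Sy × A × Δh = 0.036 × 2.165 × 10^8 m² × 8.05 m = 6.274 × 10^7 m³

ΔV ≈ 6.27 × 10^7 m³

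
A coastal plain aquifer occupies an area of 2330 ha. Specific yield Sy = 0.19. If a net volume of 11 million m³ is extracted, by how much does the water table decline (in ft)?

Δh ≈ 8.15 ft

A = 2330 ha = 2.33 × 10^7 m²
ΔV = 11 million m³ = 1.1 × 10^7 m³
Δh = ΔV / (Sy × A) = 1.1 × 10^7 m³ / (0.19 × 2.33 × 10^7 m²) = 2.485 m
Δh = 2.485 m = 8.152 ft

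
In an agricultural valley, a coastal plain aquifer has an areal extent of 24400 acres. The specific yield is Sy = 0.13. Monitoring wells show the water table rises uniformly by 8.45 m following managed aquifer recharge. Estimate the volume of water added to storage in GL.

A = 24400 acres = 9.874 × 10^7 m²
ΔV = Sy × A × Δh = 0.13 × 9.874 × 10^7 m² × 8.45 m = 1.085 × 10^8 m³
ΔV = 1.085 × 10^8 m³ = 108.5 GL

ΔV ≈ 108 GL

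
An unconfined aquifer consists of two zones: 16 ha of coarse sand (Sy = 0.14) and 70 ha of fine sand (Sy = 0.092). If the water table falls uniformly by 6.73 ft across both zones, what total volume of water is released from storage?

ΔV ≈ 1.78 × 10^5 m³

A₁ = 16 ha = 1.6 × 10^5 m²; A₂ = 70 ha = 7 × 10^5 m²
Δh = 6.73 ft = 2.051 m
ΔV₁ = 0.14 × 1.6 × 10^5 × 2.051 = 45950 m³
ΔV₂ = 0.092 × 7 × 10^5 × 2.051 = 1.321 × 10^5 m³
ΔV = ΔV₁ + ΔV₂ = 1.781 × 10^5 m³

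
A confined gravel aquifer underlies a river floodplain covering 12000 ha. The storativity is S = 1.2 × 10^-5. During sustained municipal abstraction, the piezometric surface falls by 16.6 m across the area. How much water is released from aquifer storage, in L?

A = 12000 ha = 1.2 × 10^8 m²
ΔV = S × A × Δh = 1.2 × 10^-5 × 1.2 × 10^8 m² × 16.6 m = 23900 m³
ΔV = 23900 m³ = 2.39 × 10^7 L

ΔV ≈ 2.39 × 10^7 L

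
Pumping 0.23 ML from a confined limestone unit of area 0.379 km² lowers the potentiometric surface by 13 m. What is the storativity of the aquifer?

S ≈ 4.7 × 10^-5

A = 0.379 km² = 3.79 × 10^5 m²
ΔV = 0.23 ML = 230 m³
S = ΔV / (A × Δh) = 230 m³ / (3.79 × 10^5 m² × 13 m) = 4.668 × 10^-5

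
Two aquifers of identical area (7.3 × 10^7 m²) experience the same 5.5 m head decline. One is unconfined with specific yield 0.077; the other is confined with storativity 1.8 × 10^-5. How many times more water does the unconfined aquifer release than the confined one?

ΔV_u / ΔV_c ≈ 4280

Unconfined: ΔV_u = Sy × A × Δh = 0.077 × 7.3 × 10^7 × 5.5 = 3.092 × 10^7 m³
Confined: ΔV_c = S × A × Δh = 1.8 × 10^-5 × 7.3 × 10^7 × 5.5 = 7227 m³
Ratio = ΔV_u / ΔV_c = Sy / S = 0.077 / 1.8 × 10^-5 = 4278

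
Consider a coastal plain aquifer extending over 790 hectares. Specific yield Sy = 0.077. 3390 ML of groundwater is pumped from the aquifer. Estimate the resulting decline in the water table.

A = 790 hectares = 7.9 × 10^6 m²
ΔV = 3390 ML = 3.39 × 10^6 m³
Δh = ΔV / (Sy × A) = 3.39 × 10^6 m³ / (0.077 × 7.9 × 10^6 m²) = 5.573 m

Δh ≈ 5.57 m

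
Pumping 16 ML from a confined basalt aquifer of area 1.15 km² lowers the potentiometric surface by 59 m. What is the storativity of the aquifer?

S ≈ 2.4 × 10^-4

A = 1.15 km² = 1.15 × 10^6 m²
ΔV = 16 ML = 16000 m³
S = ΔV / (A × Δh) = 16000 m³ / (1.15 × 10^6 m² × 59 m) = 2.358 × 10^-4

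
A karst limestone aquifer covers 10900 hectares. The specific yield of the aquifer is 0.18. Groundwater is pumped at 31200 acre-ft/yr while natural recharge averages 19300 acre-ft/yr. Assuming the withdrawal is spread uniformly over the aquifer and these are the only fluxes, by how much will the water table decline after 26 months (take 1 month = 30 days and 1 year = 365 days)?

A = 10900 hectares = 1.09 × 10^8 m²
Net abstraction = 31200 − 19300 = 11900 acre-ft/yr
Q_net = 11900 acre-ft/yr = 40210 m³/d
t = 26 months = 780 d
ΔV = Q × t = 40210 m³/d × 780 d = 3.137 × 10^7 m³
Δh = ΔV / (Sy × A) = 3.137 × 10^7 / (0.18 × 1.09 × 10^8) = 1.599 m

Δh ≈ 1.6 m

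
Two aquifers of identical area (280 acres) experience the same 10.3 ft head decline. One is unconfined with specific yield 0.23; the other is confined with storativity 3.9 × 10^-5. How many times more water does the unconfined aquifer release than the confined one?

ΔV_u / ΔV_c ≈ 5900

A = 280 acres = 1.133 × 10^6 m²
Δh = 10.3 ft = 3.139 m
Unconfined: ΔV_u = Sy × A × Δh = 0.23 × 1.133 × 10^6 × 3.139 = 8.182 × 10^5 m³
Confined: ΔV_c = S × A × Δh = 3.9 × 10^-5 × 1.133 × 10^6 × 3.139 = 138.7 m³
Ratio = ΔV_u / ΔV_c = Sy / S = 0.23 / 3.9 × 10^-5 = 5897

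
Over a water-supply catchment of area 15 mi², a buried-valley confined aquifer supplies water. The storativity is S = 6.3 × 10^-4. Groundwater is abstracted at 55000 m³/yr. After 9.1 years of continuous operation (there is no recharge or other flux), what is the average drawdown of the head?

Δh ≈ 20.4 m

A = 15 mi² = 3.885 × 10^7 m²
Q = 55000 m³/yr = 150.7 m³/d
t = 9.1 years = 3322 d
ΔV = Q × t = 150.7 m³/d × 3322 d = 5.005 × 10^5 m³
Δh = ΔV / (S × A) = 5.005 × 10^5 / (6.3 × 10^-4 × 3.885 × 10^7) = 20.45 m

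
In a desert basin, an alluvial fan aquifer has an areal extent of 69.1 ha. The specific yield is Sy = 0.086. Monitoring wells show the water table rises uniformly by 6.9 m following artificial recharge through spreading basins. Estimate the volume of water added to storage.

A = 69.1 ha = 6.91 × 10^5 m²
ΔV = Sy × A × Δh = 0.086 × 6.91 × 10^5 m² × 6.9 m = 4.1 × 10^5 m³

ΔV ≈ 4.1 × 10^5 m³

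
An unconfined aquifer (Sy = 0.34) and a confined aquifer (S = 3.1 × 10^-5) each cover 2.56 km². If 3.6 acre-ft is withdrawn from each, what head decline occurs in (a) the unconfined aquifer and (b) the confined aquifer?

A = 2.56 km² = 2.56 × 10^6 m²
ΔV = 3.6 acre-ft = 4441 m³
Unconfined: Δh_u = ΔV/(Sy·A) = 4441/(0.34 × 2.56 × 10^6) = 0.005102 m
Confined: Δh_c = ΔV/(S·A) = 4441/(3.1 × 10^-5 × 2.56 × 10^6) = 55.95 m

Δh_u ≈ 0.0051 m; Δh_c ≈ 56 m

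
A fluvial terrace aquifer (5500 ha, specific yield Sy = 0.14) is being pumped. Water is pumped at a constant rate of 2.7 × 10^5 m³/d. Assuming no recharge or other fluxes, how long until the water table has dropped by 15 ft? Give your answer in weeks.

t ≈ 18.6 weeks

A = 5500 ha = 5.5 × 10^7 m²
Δh = 15 ft = 4.572 m
ΔV = Sy × A × Δh = 0.14 × 5.5 × 10^7 × 4.572 = 3.52 × 10^7 m³
t = ΔV / Q = 3.52 × 10^7 m³ / 2.7 × 10^5 m³/d = 130.4 d
t = 130.4 d ≈ 18.63 weeks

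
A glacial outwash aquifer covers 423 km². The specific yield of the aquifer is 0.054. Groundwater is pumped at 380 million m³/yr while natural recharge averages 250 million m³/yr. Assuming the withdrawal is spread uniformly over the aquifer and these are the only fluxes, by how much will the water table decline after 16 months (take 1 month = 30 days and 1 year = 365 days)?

Δh ≈ 7.48 m

A = 423 km² = 4.23 × 10^8 m²
Net abstraction = 380 − 250 = 130 million m³/yr
Q_net = 130 million m³/yr = 3.562 × 10^5 m³/d
t = 16 months = 480 d
ΔV = Q × t = 3.562 × 10^5 m³/d × 480 d = 1.71 × 10^8 m³
Δh = ΔV / (Sy × A) = 1.71 × 10^8 / (0.054 × 4.23 × 10^8) = 7.484 m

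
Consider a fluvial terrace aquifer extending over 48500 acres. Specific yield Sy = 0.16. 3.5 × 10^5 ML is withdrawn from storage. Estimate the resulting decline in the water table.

A = 48500 acres = 1.963 × 10^8 m²
ΔV = 3.5 × 10^5 ML = 3.5 × 10^8 m³
Δh = ΔV / (Sy × A) = 3.5 × 10^8 m³ / (0.16 × 1.963 × 10^8 m²) = 11.15 m

Δh ≈ 11.1 m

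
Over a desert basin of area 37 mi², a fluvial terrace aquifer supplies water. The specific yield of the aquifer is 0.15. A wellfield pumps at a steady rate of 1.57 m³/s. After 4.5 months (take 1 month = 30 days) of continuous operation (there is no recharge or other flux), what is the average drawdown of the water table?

A = 37 mi² = 9.583 × 10^7 m²
Q = 1.57 m³/s = 1.356 × 10^5 m³/d
t = 4.5 months = 135 d
ΔV = Q × t = 1.356 × 10^5 m³/d × 135 d = 1.831 × 10^7 m³
Δh = ΔV / (Sy × A) = 1.831 × 10^7 / (0.15 × 9.583 × 10^7) = 1.274 m

Δh ≈ 1.27 m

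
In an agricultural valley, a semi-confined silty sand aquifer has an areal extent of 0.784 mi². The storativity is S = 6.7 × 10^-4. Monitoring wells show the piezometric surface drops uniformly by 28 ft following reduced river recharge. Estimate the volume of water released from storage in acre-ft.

A = 0.784 mi² = 2.031 × 10^6 m²
Δh = 28 ft = 8.534 m
ΔV = S × A × Δh = 6.7 × 10^-4 × 2.031 × 10^6 m² × 8.534 m = 11610 m³
ΔV = 11610 m³ = 9.413 acre-ft

ΔV ≈ 9.41 acre-ft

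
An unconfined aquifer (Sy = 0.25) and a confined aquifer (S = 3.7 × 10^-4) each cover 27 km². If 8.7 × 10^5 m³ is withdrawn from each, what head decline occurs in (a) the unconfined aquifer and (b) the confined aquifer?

A = 27 km² = 2.7 × 10^7 m²
Unconfined: Δh_u = ΔV/(Sy·A) = 8.7 × 10^5/(0.25 × 2.7 × 10^7) = 0.1289 m
Confined: Δh_c = ΔV/(S·A) = 8.7 × 10^5/(3.7 × 10^-4 × 2.7 × 10^7) = 87.09 m

Δh_u ≈ 0.129 m; Δh_c ≈ 87.1 m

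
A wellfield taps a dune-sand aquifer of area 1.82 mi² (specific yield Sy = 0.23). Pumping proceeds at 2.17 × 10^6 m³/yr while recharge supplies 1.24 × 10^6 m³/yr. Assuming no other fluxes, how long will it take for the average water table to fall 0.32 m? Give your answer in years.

t ≈ 0.373 years

A = 1.82 mi² = 4.714 × 10^6 m²
ΔV = Sy × A × Δh = 0.23 × 4.714 × 10^6 × 0.32 = 3.469 × 10^5 m³
Net withdrawal = 2.17 × 10^6 − 1.24 × 10^6 = 9.3 × 10^5 m³/yr = 2548 m³/d
t = ΔV / Q = 3.469 × 10^5 m³ / 2548 m³/d = 136.2 d
t = 136.2 d ≈ 0.373 years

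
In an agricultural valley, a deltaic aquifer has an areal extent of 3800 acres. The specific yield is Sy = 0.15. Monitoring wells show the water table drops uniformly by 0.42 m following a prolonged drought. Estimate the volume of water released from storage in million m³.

ΔV ≈ 0.969 million m³

A = 3800 acres = 1.538 × 10^7 m²
ΔV = Sy × A × Δh = 0.15 × 1.538 × 10^7 m² × 0.42 m = 9.688 × 10^5 m³
ΔV = 9.688 × 10^5 m³ = 0.9688 million m³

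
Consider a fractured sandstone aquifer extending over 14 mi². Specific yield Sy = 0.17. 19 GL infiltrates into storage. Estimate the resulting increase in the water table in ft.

Δh ≈ 10.1 ft

A = 14 mi² = 3.626 × 10^7 m²
ΔV = 19 GL = 1.9 × 10^7 m³
Δh = ΔV / (Sy × A) = 1.9 × 10^7 m³ / (0.17 × 3.626 × 10^7 m²) = 3.082 m
Δh = 3.082 m = 10.11 ft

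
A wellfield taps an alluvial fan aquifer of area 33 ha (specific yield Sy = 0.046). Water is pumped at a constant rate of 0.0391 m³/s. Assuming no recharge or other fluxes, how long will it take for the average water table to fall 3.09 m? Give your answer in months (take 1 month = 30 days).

A = 33 ha = 3.3 × 10^5 m²
ΔV = Sy × A × Δh = 0.046 × 3.3 × 10^5 × 3.09 = 46910 m³
Q = 0.0391 m³/s = 3378 m³/d
t = ΔV / Q = 46910 m³ / 3378 m³/d = 13.88 d
t = 13.88 d ≈ 0.4628 months

t ≈ 0.463 months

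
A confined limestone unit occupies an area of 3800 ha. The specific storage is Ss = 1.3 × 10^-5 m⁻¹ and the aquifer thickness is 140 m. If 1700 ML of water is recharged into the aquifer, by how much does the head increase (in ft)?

Δh ≈ 80.6 ft

S = Ss × b = 1.3 × 10^-5 m⁻¹ × 140 m = 1.82 × 10^-3
A = 3800 ha = 3.8 × 10^7 m²
ΔV = 1700 ML = 1.7 × 10^6 m³
Δh = ΔV / (S × A) = 1.7 × 10^6 m³ / (0.00182 × 3.8 × 10^7 m²) = 24.58 m
Δh = 24.58 m = 80.65 ft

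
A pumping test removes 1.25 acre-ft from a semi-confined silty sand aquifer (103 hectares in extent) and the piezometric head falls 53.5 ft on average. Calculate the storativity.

S ≈ 9.2 × 10^-5

A = 103 hectares = 1.03 × 10^6 m²
Δh = 53.5 ft = 16.31 m
ΔV = 1.25 acre-ft = 1542 m³
S = ΔV / (A × Δh) = 1542 m³ / (1.03 × 10^6 m² × 16.31 m) = 9.18 × 10^-5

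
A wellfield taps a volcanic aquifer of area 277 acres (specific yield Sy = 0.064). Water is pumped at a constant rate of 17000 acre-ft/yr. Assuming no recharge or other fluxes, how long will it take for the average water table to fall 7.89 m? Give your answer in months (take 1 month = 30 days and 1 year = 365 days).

t ≈ 0.328 months

A = 277 acres = 1.121 × 10^6 m²
ΔV = Sy × A × Δh = 0.064 × 1.121 × 10^6 × 7.89 = 5.66 × 10^5 m³
Q = 17000 acre-ft/yr = 57450 m³/d
t = ΔV / Q = 5.66 × 10^5 m³ / 57450 m³/d = 9.853 d
t = 9.853 d ≈ 0.3284 months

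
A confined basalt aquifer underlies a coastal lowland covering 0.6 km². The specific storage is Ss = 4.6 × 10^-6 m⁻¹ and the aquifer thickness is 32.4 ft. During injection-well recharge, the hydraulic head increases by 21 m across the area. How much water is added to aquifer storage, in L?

b = 32.4 ft = 9.876 m
S = Ss × b = 4.6 × 10^-6 m⁻¹ × 9.876 m = 4.543 × 10^-5
A = 0.6 km² = 6 × 10^5 m²
ΔV = S × A × Δh = 4.543 × 10^-5 × 6 × 10^5 m² × 21 m = 572.4 m³
ΔV = 572.4 m³ = 5.724 × 10^5 L

ΔV ≈ 5.72 × 10^5 L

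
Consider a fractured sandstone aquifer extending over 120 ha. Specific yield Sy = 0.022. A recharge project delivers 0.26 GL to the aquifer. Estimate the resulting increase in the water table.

Δh ≈ 9.85 m

A = 120 ha = 1.2 × 10^6 m²
ΔV = 0.26 GL = 2.6 × 10^5 m³
Δh = ΔV / (Sy × A) = 2.6 × 10^5 m³ / (0.022 × 1.2 × 10^6 m²) = 9.848 m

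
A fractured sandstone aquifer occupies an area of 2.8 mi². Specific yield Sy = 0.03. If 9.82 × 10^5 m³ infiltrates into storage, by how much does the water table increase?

A = 2.8 mi² = 7.252 × 10^6 m²
Δh = ΔV / (Sy × A) = 9.82 × 10^5 m³ / (0.03 × 7.252 × 10^6 m²) = 4.514 m

Δh ≈ 4.51 m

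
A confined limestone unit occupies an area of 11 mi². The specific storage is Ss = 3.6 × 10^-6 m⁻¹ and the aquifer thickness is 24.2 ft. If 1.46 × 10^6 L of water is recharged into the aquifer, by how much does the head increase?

Δh ≈ 1.93 m

b = 24.2 ft = 7.376 m
S = Ss × b = 3.6 × 10^-6 m⁻¹ × 7.376 m = 2.655 × 10^-5
A = 11 mi² = 2.849 × 10^7 m²
ΔV = 1.46 × 10^6 L = 1460 m³
Δh = ΔV / (S × A) = 1460 m³ / (2.655 × 10^-5 × 2.849 × 10^7 m²) = 1.93 m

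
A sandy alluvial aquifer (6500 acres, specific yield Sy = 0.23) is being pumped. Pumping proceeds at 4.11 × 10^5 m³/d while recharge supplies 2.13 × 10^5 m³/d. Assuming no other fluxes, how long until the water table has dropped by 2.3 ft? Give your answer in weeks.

t ≈ 3.06 weeks

A = 6500 acres = 2.63 × 10^7 m²
Δh = 2.3 ft = 0.701 m
ΔV = Sy × A × Δh = 0.23 × 2.63 × 10^7 × 0.701 = 4.241 × 10^6 m³
Net withdrawal = 4.11 × 10^5 − 2.13 × 10^5 = 1.98 × 10^5 m³/d
t = ΔV / Q = 4.241 × 10^6 m³ / 1.98 × 10^5 m³/d = 21.42 d
t = 21.42 d ≈ 3.06 weeks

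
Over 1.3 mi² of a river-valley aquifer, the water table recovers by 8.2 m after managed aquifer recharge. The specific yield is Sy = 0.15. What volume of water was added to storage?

ΔV ≈ 4.14 × 10^6 m³

A = 1.3 mi² = 3.367 × 10^6 m²
ΔV = Sy × A × Δh = 0.15 × 3.367 × 10^6 m² × 8.2 m = 4.141 × 10^6 m³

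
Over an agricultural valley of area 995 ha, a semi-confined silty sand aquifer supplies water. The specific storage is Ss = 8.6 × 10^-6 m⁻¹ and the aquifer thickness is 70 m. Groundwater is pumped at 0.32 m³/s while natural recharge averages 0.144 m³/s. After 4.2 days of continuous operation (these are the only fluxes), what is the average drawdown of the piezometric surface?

Δh ≈ 10.7 m

S = Ss × b = 8.6 × 10^-6 m⁻¹ × 70 m = 6.02 × 10^-4
A = 995 ha = 9.95 × 10^6 m²
Net abstraction = 0.32 − 0.144 = 0.176 m³/s
Q_net = 0.176 m³/s = 15210 m³/d
ΔV = Q × t = 15210 m³/d × 4.2 d = 63870 m³
Δh = ΔV / (S × A) = 63870 / (6.02 × 10^-4 × 9.95 × 10^6) = 10.66 m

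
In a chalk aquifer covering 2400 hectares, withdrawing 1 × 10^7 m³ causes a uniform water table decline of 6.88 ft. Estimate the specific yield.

Sy ≈ 0.2

A = 2400 hectares = 2.4 × 10^7 m²
Δh = 6.88 ft = 2.097 m
Sy = ΔV / (A × Δh) = 1 × 10^7 m³ / (2.4 × 10^7 m² × 2.097 m) = 0.1987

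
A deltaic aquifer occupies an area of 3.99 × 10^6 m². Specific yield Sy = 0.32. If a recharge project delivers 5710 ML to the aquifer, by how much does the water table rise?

Δh ≈ 4.47 m

ΔV = 5710 ML = 5.71 × 10^6 m³
Δh = ΔV / (Sy × A) = 5.71 × 10^6 m³ / (0.32 × 3.99 × 10^6 m²) = 4.472 m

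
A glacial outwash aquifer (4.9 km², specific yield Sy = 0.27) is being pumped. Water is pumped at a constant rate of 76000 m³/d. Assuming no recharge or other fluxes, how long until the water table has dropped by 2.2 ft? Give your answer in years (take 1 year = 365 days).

A = 4.9 km² = 4.9 × 10^6 m²
Δh = 2.2 ft = 0.6706 m
ΔV = Sy × A × Δh = 0.27 × 4.9 × 10^6 × 0.6706 = 8.872 × 10^5 m³
t = ΔV / Q = 8.872 × 10^5 m³ / 76000 m³/d = 11.67 d
t = 11.67 d ≈ 0.03198 years

t ≈ 0.032 years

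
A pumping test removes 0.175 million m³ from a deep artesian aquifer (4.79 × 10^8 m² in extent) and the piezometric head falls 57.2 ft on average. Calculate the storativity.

Δh = 57.2 ft = 17.43 m
ΔV = 0.175 million m³ = 1.75 × 10^5 m³
S = ΔV / (A × Δh) = 1.75 × 10^5 m³ / (4.79 × 10^8 m² × 17.43 m) = 2.096 × 10^-5

S ≈ 2.1 × 10^-5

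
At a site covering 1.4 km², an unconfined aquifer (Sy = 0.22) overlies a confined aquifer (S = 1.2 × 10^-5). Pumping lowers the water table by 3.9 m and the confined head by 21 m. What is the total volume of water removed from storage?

A = 1.4 km² = 1.4 × 10^6 m²
Unconfined: ΔV_u = Sy × A × Δh_u = 0.22 × 1.4 × 10^6 × 3.9 = 1.201 × 10^6 m³
Confined: ΔV_c = S × A × Δh_c = 1.2 × 10^-5 × 1.4 × 10^6 × 21 = 352.8 m³
Total ΔV = 1.201 × 10^6 + 352.8 = 1.202 × 10^6 m³

ΔV ≈ 1.2 × 10^6 m³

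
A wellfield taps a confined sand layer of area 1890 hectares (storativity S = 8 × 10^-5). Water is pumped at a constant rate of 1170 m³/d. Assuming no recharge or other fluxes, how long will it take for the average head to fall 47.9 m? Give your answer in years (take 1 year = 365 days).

A = 1890 hectares = 1.89 × 10^7 m²
ΔV = S × A × Δh = 8 × 10^-5 × 1.89 × 10^7 × 47.9 = 72420 m³
t = ΔV / Q = 72420 m³ / 1170 m³/d = 61.9 d
t = 61.9 d ≈ 0.1696 years

t ≈ 0.17 years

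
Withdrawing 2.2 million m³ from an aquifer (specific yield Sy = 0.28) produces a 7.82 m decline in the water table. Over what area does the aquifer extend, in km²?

A ≈ 1 km²

ΔV = 2.2 million m³ = 2.2 × 10^6 m³
A = ΔV / (Sy × Δh) = 2.2 × 10^6 / (0.28 × 7.82) = 1.005 × 10^6 m²
A = 1.005 × 10^6 m² = 1.005 km²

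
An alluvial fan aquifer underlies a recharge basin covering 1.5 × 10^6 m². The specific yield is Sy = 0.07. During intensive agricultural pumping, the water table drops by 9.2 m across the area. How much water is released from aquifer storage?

ΔV ≈ 9.66 × 10^5 m³

ΔV = Sy × A × Δh = 0.07 × 1.5 × 10^6 m² × 9.2 m = 9.66 × 10^5 m³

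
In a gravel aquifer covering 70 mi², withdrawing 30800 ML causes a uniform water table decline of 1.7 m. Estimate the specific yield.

Sy ≈ 0.1

A = 70 mi² = 1.813 × 10^8 m²
ΔV = 30800 ML = 3.08 × 10^7 m³
Sy = ΔV / (A × Δh) = 3.08 × 10^7 m³ / (1.813 × 10^8 m² × 1.7 m) = 0.09993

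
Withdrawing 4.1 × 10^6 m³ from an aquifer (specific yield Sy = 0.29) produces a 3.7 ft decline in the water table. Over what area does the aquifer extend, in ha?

A ≈ 1250 ha

Δh = 3.7 ft = 1.128 m
A = ΔV / (Sy × Δh) = 4.1 × 10^6 / (0.29 × 1.128) = 1.254 × 10^7 m²
A = 1.254 × 10^7 m² = 1254 ha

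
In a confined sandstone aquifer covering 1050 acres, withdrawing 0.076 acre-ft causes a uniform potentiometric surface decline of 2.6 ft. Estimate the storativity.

S ≈ 2.8 × 10^-5

A = 1050 acres = 4.249 × 10^6 m²
Δh = 2.6 ft = 0.7925 m
ΔV = 0.076 acre-ft = 93.74 m³
S = ΔV / (A × Δh) = 93.74 m³ / (4.249 × 10^6 m² × 0.7925 m) = 2.784 × 10^-5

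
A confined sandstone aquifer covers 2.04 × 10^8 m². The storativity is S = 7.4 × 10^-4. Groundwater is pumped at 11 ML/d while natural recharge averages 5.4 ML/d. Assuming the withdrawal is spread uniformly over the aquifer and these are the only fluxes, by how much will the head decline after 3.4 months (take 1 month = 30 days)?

Net abstraction = 11 − 5.4 = 5.6 ML/d
Q_net = 5.6 ML/d = 5600 m³/d
t = 3.4 months = 102 d
ΔV = Q × t = 5600 m³/d × 102 d = 5.712 × 10^5 m³
Δh = ΔV / (S × A) = 5.712 × 10^5 / (7.4 × 10^-4 × 2.04 × 10^8) = 3.784 m

Δh ≈ 3.78 m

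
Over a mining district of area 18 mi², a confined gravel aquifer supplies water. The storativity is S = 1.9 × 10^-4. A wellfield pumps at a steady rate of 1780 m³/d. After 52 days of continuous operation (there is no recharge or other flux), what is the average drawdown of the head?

A = 18 mi² = 4.662 × 10^7 m²
ΔV = Q × t = 1780 m³/d × 52 d = 92560 m³
Δh = ΔV / (S × A) = 92560 / (1.9 × 10^-4 × 4.662 × 10^7) = 10.45 m

Δh ≈ 10.4 m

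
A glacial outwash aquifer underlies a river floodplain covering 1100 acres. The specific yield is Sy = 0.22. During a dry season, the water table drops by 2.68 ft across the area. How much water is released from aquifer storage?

ΔV ≈ 8 × 10^5 m³

A = 1100 acres = 4.452 × 10^6 m²
Δh = 2.68 ft = 0.8169 m
ΔV = Sy × A × Δh = 0.22 × 4.452 × 10^6 m² × 0.8169 m = 8 × 10^5 m³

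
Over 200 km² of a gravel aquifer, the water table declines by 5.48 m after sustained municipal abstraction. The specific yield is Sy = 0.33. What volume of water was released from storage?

A = 200 km² = 2 × 10^8 m²
ΔV = Sy × A × Δh = 0.33 × 2 × 10^8 m² × 5.48 m = 3.617 × 10^8 m³

ΔV ≈ 3.62 × 10^8 m³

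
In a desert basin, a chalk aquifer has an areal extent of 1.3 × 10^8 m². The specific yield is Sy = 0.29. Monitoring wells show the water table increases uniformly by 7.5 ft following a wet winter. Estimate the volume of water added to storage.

ΔV ≈ 8.62 × 10^7 m³

Δh = 7.5 ft = 2.286 m
ΔV = Sy × A × Δh = 0.29 × 1.3 × 10^8 m² × 2.286 m = 8.618 × 10^7 m³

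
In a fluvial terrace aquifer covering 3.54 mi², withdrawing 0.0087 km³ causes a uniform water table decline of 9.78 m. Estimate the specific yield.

Sy ≈ 0.097

A = 3.54 mi² = 9.169 × 10^6 m²
ΔV = 0.0087 km³ = 8.7 × 10^6 m³
Sy = ΔV / (A × Δh) = 8.7 × 10^6 m³ / (9.169 × 10^6 m² × 9.78 m) = 0.09702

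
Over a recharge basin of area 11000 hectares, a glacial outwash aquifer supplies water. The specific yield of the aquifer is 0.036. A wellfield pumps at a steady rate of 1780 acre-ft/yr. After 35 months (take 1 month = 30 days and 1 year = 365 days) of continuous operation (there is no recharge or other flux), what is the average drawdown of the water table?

A = 11000 hectares = 1.1 × 10^8 m²
Q = 1780 acre-ft/yr = 6015 m³/d
t = 35 months = 1050 d
ΔV = Q × t = 6015 m³/d × 1050 d = 6.316 × 10^6 m³
Δh = ΔV / (Sy × A) = 6.316 × 10^6 / (0.036 × 1.1 × 10^8) = 1.595 m

Δh ≈ 1.59 m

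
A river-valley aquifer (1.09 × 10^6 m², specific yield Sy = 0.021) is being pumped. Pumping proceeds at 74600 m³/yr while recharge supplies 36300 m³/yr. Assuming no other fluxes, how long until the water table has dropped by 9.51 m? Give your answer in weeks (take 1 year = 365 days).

ΔV = Sy × A × Δh = 0.021 × 1.09 × 10^6 × 9.51 = 2.177 × 10^5 m³
Net withdrawal = 74600 − 36300 = 38300 m³/yr = 104.9 m³/d
t = ΔV / Q = 2.177 × 10^5 m³ / 104.9 m³/d = 2075 d
t = 2075 d ≈ 296.4 weeks

t ≈ 296 weeks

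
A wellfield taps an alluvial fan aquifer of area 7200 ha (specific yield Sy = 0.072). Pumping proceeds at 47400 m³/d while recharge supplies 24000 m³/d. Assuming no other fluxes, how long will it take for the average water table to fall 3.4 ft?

t ≈ 230 days

A = 7200 ha = 7.2 × 10^7 m²
Δh = 3.4 ft = 1.036 m
ΔV = Sy × A × Δh = 0.072 × 7.2 × 10^7 × 1.036 = 5.372 × 10^6 m³
Net withdrawal = 47400 − 24000 = 23400 m³/d
t = ΔV / Q = 5.372 × 10^6 m³ / 23400 m³/d = 229.6 d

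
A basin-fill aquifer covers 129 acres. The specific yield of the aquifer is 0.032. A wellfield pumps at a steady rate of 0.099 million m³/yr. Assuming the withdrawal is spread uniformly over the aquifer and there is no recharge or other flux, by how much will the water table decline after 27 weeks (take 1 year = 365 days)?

A = 129 acres = 5.22 × 10^5 m²
Q = 0.099 million m³/yr = 271.2 m³/d
t = 27 weeks = 189 d
ΔV = Q × t = 271.2 m³/d × 189 d = 51260 m³
Δh = ΔV / (Sy × A) = 51260 / (0.032 × 5.22 × 10^5) = 3.069 m

Δh ≈ 3.07 m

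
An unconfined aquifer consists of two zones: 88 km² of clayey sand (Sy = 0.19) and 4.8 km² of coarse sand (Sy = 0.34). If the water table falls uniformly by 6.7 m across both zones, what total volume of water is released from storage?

ΔV ≈ 1.23 × 10^8 m³

A₁ = 88 km² = 8.8 × 10^7 m²; A₂ = 4.8 km² = 4.8 × 10^6 m²
ΔV₁ = 0.19 × 8.8 × 10^7 × 6.7 = 1.12 × 10^8 m³
ΔV₂ = 0.34 × 4.8 × 10^6 × 6.7 = 1.093 × 10^7 m³
ΔV = ΔV₁ + ΔV₂ = 1.23 × 10^8 m³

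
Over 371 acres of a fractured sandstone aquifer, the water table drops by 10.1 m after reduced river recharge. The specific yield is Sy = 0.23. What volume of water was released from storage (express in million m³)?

ΔV ≈ 3.49 million m³

A = 371 acres = 1.501 × 10^6 m²
ΔV = Sy × A × Δh = 0.23 × 1.501 × 10^6 m² × 10.1 m = 3.488 × 10^6 m³
ΔV = 3.488 × 10^6 m³ = 3.488 million m³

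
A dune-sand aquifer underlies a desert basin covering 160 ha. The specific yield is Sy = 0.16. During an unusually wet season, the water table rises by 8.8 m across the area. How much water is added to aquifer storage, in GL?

ΔV ≈ 2.25 GL

A = 160 ha = 1.6 × 10^6 m²
ΔV = Sy × A × Δh = 0.16 × 1.6 × 10^6 m² × 8.8 m = 2.253 × 10^6 m³
ΔV = 2.253 × 10^6 m³ = 2.253 GL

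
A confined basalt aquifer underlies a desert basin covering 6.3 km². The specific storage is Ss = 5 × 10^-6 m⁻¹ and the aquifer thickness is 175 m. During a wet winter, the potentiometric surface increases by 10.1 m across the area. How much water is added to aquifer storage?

S = Ss × b = 5 × 10^-6 m⁻¹ × 175 m = 8.75 × 10^-4
A = 6.3 km² = 6.3 × 10^6 m²
ΔV = S × A × Δh = 8.75 × 10^-4 × 6.3 × 10^6 m² × 10.1 m = 55680 m³

ΔV ≈ 55700 m³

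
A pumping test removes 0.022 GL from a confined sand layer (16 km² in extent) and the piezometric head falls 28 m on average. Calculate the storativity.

A = 16 km² = 1.6 × 10^7 m²
ΔV = 0.022 GL = 22000 m³
S = ΔV / (A × Δh) = 22000 m³ / (1.6 × 10^7 m² × 28 m) = 4.911 × 10^-5

S ≈ 4.9 × 10^-5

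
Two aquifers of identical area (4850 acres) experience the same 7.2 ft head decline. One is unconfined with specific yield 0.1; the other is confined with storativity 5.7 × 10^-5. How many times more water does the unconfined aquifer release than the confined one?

A = 4850 acres = 1.963 × 10^7 m²
Δh = 7.2 ft = 2.195 m
Unconfined: ΔV_u = Sy × A × Δh = 0.1 × 1.963 × 10^7 × 2.195 = 4.307 × 10^6 m³
Confined: ΔV_c = S × A × Δh = 5.7 × 10^-5 × 1.963 × 10^7 × 2.195 = 2455 m³
Ratio = ΔV_u / ΔV_c = Sy / S = 0.1 / 5.7 × 10^-5 = 1754

ΔV_u / ΔV_c ≈ 1750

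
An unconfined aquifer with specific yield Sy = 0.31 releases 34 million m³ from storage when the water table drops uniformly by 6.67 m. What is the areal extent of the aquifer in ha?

ΔV = 34 million m³ = 3.4 × 10^7 m³
A = ΔV / (Sy × Δh) = 3.4 × 10^7 / (0.31 × 6.67) = 1.644 × 10^7 m²
A = 1.644 × 10^7 m² = 1644 ha

A ≈ 1640 ha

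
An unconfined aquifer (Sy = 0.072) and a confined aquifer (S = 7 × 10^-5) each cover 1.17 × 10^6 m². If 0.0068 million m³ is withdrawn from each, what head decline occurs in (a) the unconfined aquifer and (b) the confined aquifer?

ΔV = 0.0068 million m³ = 6800 m³
Unconfined: Δh_u = ΔV/(Sy·A) = 6800/(0.072 × 1.17 × 10^6) = 0.08072 m
Confined: Δh_c = ΔV/(S·A) = 6800/(7 × 10^-5 × 1.17 × 10^6) = 83.03 m

Δh_u ≈ 0.0807 m; Δh_c ≈ 83 m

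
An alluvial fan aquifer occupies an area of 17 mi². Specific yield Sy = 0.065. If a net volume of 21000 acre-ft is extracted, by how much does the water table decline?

A = 17 mi² = 4.403 × 10^7 m²
ΔV = 21000 acre-ft = 2.59 × 10^7 m³
Δh = ΔV / (Sy × A) = 2.59 × 10^7 m³ / (0.065 × 4.403 × 10^7 m²) = 9.051 m

Δh ≈ 9.05 m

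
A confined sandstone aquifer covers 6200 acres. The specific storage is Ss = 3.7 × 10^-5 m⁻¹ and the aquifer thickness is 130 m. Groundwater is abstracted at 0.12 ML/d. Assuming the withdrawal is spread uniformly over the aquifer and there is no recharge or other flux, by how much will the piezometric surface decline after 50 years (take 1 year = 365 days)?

Δh ≈ 18.1 m

S = Ss × b = 3.7 × 10^-5 m⁻¹ × 130 m = 4.81 × 10^-3
A = 6200 acres = 2.509 × 10^7 m²
Q = 0.12 ML/d = 120 m³/d
t = 50 years = 18250 d
ΔV = Q × t = 120 m³/d × 18250 d = 2.19 × 10^6 m³
Δh = ΔV / (S × A) = 2.19 × 10^6 / (0.00481 × 2.509 × 10^7) = 18.15 m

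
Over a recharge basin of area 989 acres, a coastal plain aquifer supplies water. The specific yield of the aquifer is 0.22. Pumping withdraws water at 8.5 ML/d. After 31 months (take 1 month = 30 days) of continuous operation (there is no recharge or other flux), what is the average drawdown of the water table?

A = 989 acres = 4.002 × 10^6 m²
Q = 8.5 ML/d = 8500 m³/d
t = 31 months = 930 d
ΔV = Q × t = 8500 m³/d × 930 d = 7.905 × 10^6 m³
Δh = ΔV / (Sy × A) = 7.905 × 10^6 / (0.22 × 4.002 × 10^6) = 8.978 m

Δh ≈ 8.98 m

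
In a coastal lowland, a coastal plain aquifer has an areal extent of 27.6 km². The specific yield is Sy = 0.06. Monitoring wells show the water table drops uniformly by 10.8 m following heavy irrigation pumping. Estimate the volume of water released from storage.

ΔV ≈ 1.79 × 10^7 m³

A = 27.6 km² = 2.76 × 10^7 m²
ΔV = Sy × A × Δh = 0.06 × 2.76 × 10^7 m² × 10.8 m = 1.788 × 10^7 m³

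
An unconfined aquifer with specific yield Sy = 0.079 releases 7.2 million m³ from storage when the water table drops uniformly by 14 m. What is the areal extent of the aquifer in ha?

A ≈ 651 ha

ΔV = 7.2 million m³ = 7.2 × 10^6 m³
A = ΔV / (Sy × Δh) = 7.2 × 10^6 / (0.079 × 14) = 6.51 × 10^6 m²
A = 6.51 × 10^6 m² = 651 ha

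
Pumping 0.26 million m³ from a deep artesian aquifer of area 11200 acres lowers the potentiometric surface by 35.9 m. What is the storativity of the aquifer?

A = 11200 acres = 4.532 × 10^7 m²
ΔV = 0.26 million m³ = 2.6 × 10^5 m³
S = ΔV / (A × Δh) = 2.6 × 10^5 m³ / (4.532 × 10^7 m² × 35.9 m) = 1.598 × 10^-4

S ≈ 1.6 × 10^-4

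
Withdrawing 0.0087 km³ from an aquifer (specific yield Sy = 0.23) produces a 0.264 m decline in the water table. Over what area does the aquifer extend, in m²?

A ≈ 1.43 × 10^8 m²

ΔV = 0.0087 km³ = 8.7 × 10^6 m³
A = ΔV / (Sy × Δh) = 8.7 × 10^6 / (0.23 × 0.264) = 1.433 × 10^8 m²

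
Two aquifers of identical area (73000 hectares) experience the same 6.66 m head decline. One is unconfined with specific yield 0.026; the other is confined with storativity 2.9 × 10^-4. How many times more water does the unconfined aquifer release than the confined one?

ΔV_u / ΔV_c ≈ 89.7

A = 73000 hectares = 7.3 × 10^8 m²
Unconfined: ΔV_u = Sy × A × Δh = 0.026 × 7.3 × 10^8 × 6.66 = 1.264 × 10^8 m³
Confined: ΔV_c = S × A × Δh = 2.9 × 10^-4 × 7.3 × 10^8 × 6.66 = 1.41 × 10^6 m³
Ratio = ΔV_u / ΔV_c = Sy / S = 0.026 / 2.9 × 10^-4 = 89.66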